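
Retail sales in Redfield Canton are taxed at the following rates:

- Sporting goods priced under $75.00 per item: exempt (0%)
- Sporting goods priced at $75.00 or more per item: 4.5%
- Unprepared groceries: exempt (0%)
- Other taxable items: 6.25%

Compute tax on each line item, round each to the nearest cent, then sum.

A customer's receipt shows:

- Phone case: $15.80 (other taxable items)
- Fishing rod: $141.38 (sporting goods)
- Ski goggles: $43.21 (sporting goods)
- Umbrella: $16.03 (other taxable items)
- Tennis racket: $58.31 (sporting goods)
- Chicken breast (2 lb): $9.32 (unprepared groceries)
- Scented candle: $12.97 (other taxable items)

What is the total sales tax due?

$9.16

Phone case $15.80: other taxable items → 6.25% → $0.99
Fishing rod $141.38: sporting goods, $75.00 or more → 4.5% → $6.36
Ski goggles $43.21: sporting goods, under $75.00 → 0% → $0.00
Umbrella $16.03: other taxable items → 6.25% → $1.00
Tennis racket $58.31: sporting goods, under $75.00 → 0% → $0.00
Chicken breast (2 lb) $9.32: unprepared groceries → 0% → $0.00
Scented candle $12.97: other taxable items → 6.25% → $0.81
Total tax = $0.99 + $6.36 + $1.00 + $0.81 = $9.16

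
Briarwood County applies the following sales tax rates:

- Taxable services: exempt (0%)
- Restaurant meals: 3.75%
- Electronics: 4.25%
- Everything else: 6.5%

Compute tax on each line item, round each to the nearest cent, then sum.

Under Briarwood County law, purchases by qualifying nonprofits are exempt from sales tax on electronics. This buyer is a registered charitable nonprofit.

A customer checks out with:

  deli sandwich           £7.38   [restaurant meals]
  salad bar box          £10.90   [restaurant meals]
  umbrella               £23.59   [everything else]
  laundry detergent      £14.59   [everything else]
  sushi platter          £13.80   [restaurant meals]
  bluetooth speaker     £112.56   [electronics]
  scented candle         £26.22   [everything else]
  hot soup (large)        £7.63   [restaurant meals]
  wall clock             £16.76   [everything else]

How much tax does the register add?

£6.77

Deli sandwich £7.38: restaurant meals → 3.75% → £0.28
Salad bar box £10.90: restaurant meals → 3.75% → £0.41
Umbrella £23.59: everything else → 6.5% → £1.53
Laundry detergent £14.59: everything else → 6.5% → £0.95
Sushi platter £13.80: restaurant meals → 3.75% → £0.52
Bluetooth speaker £112.56: electronics, buyer-exempt → 0% → £0.00
Scented candle £26.22: everything else → 6.5% → £1.70
Hot soup (large) £7.63: restaurant meals → 3.75% → £0.29
Wall clock £16.76: everything else → 6.5% → £1.09
Total tax = £0.28 + £0.41 + £1.53 + £0.95 + £0.52 + £1.70 + £0.29 + £1.09 = £6.77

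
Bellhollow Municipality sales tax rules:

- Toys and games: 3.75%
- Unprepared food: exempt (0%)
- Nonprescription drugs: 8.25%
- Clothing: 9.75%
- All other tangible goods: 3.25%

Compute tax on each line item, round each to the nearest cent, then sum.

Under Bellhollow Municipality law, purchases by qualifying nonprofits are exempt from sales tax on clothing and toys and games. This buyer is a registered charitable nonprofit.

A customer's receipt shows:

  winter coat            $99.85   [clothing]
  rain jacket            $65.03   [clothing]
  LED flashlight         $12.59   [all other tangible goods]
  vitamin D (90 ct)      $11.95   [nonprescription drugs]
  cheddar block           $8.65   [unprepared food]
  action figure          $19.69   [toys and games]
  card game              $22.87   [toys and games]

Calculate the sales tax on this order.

$1.40

Winter coat $99.85: clothing, buyer-exempt → 0% → $0.00
Rain jacket $65.03: clothing, buyer-exempt → 0% → $0.00
LED flashlight $12.59: all other tangible goods → 3.25% → $0.41
Vitamin D (90 ct) $11.95: nonprescription drugs → 8.25% → $0.99
Cheddar block $8.65: unprepared food → 0% → $0.00
Action figure $19.69: toys and games, buyer-exempt → 0% → $0.00
Card game $22.87: toys and games, buyer-exempt → 0% → $0.00
Total tax = $0.41 + $0.99 = $1.40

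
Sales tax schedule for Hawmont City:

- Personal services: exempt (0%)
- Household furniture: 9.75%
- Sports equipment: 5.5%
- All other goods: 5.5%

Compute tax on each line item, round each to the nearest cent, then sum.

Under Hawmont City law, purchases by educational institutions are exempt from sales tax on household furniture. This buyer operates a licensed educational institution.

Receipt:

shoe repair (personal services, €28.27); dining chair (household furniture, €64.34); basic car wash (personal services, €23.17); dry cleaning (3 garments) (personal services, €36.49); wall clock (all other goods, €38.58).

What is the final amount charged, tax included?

€192.97

Shoe repair €28.27: personal services → 0% → €0.00
Dining chair €64.34: household furniture, buyer-exempt → 0% → €0.00
Basic car wash €23.17: personal services → 0% → €0.00
Dry cleaning (3 garments) €36.49: personal services → 0% → €0.00
Wall clock €38.58: all other goods → 5.5% → €2.12
Subtotal = €190.85; tax = €2.12; total due = €192.97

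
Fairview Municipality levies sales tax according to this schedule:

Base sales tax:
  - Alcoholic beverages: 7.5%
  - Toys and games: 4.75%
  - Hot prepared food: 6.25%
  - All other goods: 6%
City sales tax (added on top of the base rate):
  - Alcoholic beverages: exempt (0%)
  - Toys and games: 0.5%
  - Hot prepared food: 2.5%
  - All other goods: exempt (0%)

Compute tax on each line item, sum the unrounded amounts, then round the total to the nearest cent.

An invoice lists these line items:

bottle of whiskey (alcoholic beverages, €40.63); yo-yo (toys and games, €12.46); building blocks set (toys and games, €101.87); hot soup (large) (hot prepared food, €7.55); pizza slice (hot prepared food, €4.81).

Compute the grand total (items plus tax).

€177.45

Bottle of whiskey €40.63: alcoholic beverages → 7.5% + 0% city = 7.5% → €3.04725
Yo-yo €12.46: toys and games → 4.75% + 0.5% city = 5.25% → €0.65415
Building blocks set €101.87: toys and games → 4.75% + 0.5% city = 5.25% → €5.348175
Hot soup (large) €7.55: hot prepared food → 6.25% + 2.5% city = 8.75% → €0.660625
Pizza slice €4.81: hot prepared food → 6.25% + 2.5% city = 8.75% → €0.420875
Subtotal = €167.32; unrounded tax = €10.131075 → €10.13; total due = €177.45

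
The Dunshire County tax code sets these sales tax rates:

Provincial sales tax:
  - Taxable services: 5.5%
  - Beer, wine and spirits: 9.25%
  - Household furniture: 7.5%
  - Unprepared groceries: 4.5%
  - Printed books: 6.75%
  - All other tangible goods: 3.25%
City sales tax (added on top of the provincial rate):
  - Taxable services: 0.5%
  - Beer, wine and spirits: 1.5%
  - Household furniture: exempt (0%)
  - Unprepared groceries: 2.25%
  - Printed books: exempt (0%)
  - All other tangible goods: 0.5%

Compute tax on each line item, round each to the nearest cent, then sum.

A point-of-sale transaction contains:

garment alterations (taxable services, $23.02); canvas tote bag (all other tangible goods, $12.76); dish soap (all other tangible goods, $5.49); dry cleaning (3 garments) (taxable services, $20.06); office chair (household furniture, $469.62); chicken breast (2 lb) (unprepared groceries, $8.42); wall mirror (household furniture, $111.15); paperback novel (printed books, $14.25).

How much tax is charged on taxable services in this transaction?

Garment alterations $23.02: taxable services → 5.5% + 0.5% city = 6% → $1.38
Dry cleaning (3 garments) $20.06: taxable services → 5.5% + 0.5% city = 6% → $1.20
Tax on taxable services = $1.38 + $1.20 = $2.58

$2.58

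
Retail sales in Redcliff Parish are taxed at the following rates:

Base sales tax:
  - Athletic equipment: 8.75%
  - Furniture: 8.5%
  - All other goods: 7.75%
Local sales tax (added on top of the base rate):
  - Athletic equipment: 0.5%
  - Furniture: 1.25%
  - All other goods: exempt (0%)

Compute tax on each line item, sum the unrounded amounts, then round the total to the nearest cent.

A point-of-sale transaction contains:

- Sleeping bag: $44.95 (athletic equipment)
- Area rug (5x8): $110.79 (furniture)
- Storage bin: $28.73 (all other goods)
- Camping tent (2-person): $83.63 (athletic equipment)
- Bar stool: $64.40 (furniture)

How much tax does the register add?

$31.20

Sleeping bag $44.95: athletic equipment → 8.75% + 0.5% local = 9.25% → $4.157875
Area rug (5x8) $110.79: furniture → 8.5% + 1.25% local = 9.75% → $10.802025
Storage bin $28.73: all other goods → 7.75% + 0% local = 7.75% → $2.226575
Camping tent (2-person) $83.63: athletic equipment → 8.75% + 0.5% local = 9.25% → $7.735775
Bar stool $64.40: furniture → 8.5% + 1.25% local = 9.75% → $6.279
Unrounded tax sum = $31.20125 → $31.20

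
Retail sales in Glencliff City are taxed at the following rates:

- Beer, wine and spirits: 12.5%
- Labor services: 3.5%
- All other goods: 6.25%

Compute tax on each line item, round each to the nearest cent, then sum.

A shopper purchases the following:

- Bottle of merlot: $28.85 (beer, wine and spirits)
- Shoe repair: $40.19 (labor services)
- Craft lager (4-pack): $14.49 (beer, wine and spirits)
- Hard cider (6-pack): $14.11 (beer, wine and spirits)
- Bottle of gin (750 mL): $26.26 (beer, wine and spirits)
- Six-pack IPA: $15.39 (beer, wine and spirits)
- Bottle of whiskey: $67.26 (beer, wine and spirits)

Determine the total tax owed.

Bottle of merlot $28.85: beer, wine and spirits → 12.5% → $3.61
Shoe repair $40.19: labor services → 3.5% → $1.41
Craft lager (4-pack) $14.49: beer, wine and spirits → 12.5% → $1.81
Hard cider (6-pack) $14.11: beer, wine and spirits → 12.5% → $1.76
Bottle of gin (750 mL) $26.26: beer, wine and spirits → 12.5% → $3.28
Six-pack IPA $15.39: beer, wine and spirits → 12.5% → $1.92
Bottle of whiskey $67.26: beer, wine and spirits → 12.5% → $8.41
Total tax = $3.61 + $1.41 + $1.81 + $1.76 + $3.28 + $1.92 + $8.41 = $22.20

$22.20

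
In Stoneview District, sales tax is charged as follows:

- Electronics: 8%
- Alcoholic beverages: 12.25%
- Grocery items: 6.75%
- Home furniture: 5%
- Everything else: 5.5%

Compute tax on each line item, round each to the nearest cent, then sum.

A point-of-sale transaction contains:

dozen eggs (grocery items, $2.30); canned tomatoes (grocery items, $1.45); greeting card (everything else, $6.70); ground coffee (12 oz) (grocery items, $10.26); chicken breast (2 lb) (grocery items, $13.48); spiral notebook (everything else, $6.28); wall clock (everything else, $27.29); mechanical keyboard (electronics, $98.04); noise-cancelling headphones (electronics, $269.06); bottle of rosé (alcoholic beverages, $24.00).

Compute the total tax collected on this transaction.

$36.38

Dozen eggs $2.30: grocery items → 6.75% → $0.16
Canned tomatoes $1.45: grocery items → 6.75% → $0.10
Greeting card $6.70: everything else → 5.5% → $0.37
Ground coffee (12 oz) $10.26: grocery items → 6.75% → $0.69
Chicken breast (2 lb) $13.48: grocery items → 6.75% → $0.91
Spiral notebook $6.28: everything else → 5.5% → $0.35
Wall clock $27.29: everything else → 5.5% → $1.50
Mechanical keyboard $98.04: electronics → 8% → $7.84
Noise-cancelling headphones $269.06: electronics → 8% → $21.52
Bottle of rosé $24.00: alcoholic beverages → 12.25% → $2.94
Total tax = $0.16 + $0.10 + $0.37 + $0.69 + $0.91 + $0.35 + $1.50 + $7.84 + $21.52 + $2.94 = $36.38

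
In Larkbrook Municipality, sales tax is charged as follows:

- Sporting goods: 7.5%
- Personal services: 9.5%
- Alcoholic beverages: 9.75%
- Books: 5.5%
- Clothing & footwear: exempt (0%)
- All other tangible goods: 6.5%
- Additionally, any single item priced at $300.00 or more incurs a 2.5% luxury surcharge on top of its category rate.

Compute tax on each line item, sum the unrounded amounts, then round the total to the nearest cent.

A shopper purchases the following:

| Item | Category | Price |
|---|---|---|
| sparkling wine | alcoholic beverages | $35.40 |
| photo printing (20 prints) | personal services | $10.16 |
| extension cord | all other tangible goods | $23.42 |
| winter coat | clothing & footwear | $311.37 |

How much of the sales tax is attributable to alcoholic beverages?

$3.45

Sparkling wine $35.40: alcoholic beverages → 9.75% → $3.4515
Tax on alcoholic beverages: unrounded sum = $3.4515 → $3.45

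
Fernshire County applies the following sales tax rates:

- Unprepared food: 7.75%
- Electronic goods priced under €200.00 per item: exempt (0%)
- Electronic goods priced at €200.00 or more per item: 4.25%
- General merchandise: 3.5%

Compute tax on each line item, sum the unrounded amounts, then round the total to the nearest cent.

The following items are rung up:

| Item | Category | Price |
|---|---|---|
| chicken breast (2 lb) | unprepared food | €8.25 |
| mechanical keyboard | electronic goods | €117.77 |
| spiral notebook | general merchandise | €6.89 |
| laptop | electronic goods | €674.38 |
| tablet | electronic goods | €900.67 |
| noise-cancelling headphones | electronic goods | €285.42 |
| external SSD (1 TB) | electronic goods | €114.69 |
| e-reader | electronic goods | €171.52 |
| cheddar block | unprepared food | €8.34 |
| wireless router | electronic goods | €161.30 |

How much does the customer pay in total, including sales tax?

€2529.83

Chicken breast (2 lb) €8.25: unprepared food → 7.75% → €0.639375
Mechanical keyboard €117.77: electronic goods, under €200.00 → 0% → €0.00
Spiral notebook €6.89: general merchandise → 3.5% → €0.24115
Laptop €674.38: electronic goods, €200.00 or more → 4.25% → €28.66115
Tablet €900.67: electronic goods, €200.00 or more → 4.25% → €38.278475
Noise-cancelling headphones €285.42: electronic goods, €200.00 or more → 4.25% → €12.13035
External SSD (1 TB) €114.69: electronic goods, under €200.00 → 0% → €0.00
E-reader €171.52: electronic goods, under €200.00 → 0% → €0.00
Cheddar block €8.34: unprepared food → 7.75% → €0.64635
Wireless router €161.30: electronic goods, under €200.00 → 0% → €0.00
Subtotal = €2449.23; unrounded tax = €80.59685 → €80.60; total due = €2529.83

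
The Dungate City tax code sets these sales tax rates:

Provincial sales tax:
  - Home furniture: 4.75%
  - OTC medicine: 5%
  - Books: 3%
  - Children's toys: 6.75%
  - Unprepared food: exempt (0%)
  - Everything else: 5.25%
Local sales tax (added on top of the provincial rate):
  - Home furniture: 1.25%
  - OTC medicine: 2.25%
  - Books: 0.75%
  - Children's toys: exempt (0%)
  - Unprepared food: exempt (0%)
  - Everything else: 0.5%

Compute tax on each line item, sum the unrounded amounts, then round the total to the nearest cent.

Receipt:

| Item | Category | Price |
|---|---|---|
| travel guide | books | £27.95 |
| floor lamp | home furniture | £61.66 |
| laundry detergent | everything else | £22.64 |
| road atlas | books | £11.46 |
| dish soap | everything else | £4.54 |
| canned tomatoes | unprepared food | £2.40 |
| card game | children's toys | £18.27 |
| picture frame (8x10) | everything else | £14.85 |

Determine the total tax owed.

£8.83

Travel guide £27.95: books → 3% + 0.75% local = 3.75% → £1.048125
Floor lamp £61.66: home furniture → 4.75% + 1.25% local = 6% → £3.6996
Laundry detergent £22.64: everything else → 5.25% + 0.5% local = 5.75% → £1.3018
Road atlas £11.46: books → 3% + 0.75% local = 3.75% → £0.42975
Dish soap £4.54: everything else → 5.25% + 0.5% local = 5.75% → £0.26105
Canned tomatoes £2.40: unprepared food → 0% + 0% local = 0% → £0.00
Card game £18.27: children's toys → 6.75% + 0% local = 6.75% → £1.233225
Picture frame (8x10) £14.85: everything else → 5.25% + 0.5% local = 5.75% → £0.853875
Unrounded tax sum = £8.827425 → £8.83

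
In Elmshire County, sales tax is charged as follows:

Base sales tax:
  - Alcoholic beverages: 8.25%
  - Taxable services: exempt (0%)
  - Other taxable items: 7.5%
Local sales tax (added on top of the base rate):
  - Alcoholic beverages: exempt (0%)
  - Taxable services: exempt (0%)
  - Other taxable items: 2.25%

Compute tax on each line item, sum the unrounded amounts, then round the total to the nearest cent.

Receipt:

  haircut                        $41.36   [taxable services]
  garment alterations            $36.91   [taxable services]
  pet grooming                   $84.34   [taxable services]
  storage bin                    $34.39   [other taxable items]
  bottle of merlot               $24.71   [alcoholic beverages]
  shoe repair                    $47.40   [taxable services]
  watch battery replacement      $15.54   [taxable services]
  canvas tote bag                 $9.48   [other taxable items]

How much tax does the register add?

Haircut $41.36: taxable services → 0% + 0% local = 0% → $0.00
Garment alterations $36.91: taxable services → 0% + 0% local = 0% → $0.00
Pet grooming $84.34: taxable services → 0% + 0% local = 0% → $0.00
Storage bin $34.39: other taxable items → 7.5% + 2.25% local = 9.75% → $3.353025
Bottle of merlot $24.71: alcoholic beverages → 8.25% + 0% local = 8.25% → $2.038575
Shoe repair $47.40: taxable services → 0% + 0% local = 0% → $0.00
Watch battery replacement $15.54: taxable services → 0% + 0% local = 0% → $0.00
Canvas tote bag $9.48: other taxable items → 7.5% + 2.25% local = 9.75% → $0.9243
Unrounded tax sum = $6.3159 → $6.32

$6.32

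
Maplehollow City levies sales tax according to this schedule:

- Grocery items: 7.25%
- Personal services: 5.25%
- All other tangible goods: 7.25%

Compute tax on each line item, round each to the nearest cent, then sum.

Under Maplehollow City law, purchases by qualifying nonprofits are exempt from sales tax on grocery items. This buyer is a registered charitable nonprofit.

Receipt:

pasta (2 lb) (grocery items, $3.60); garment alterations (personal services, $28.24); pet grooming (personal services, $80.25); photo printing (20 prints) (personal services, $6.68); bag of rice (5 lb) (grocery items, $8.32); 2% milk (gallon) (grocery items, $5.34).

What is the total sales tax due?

$6.04

Pasta (2 lb) $3.60: grocery items, buyer-exempt → 0% → $0.00
Garment alterations $28.24: personal services → 5.25% → $1.48
Pet grooming $80.25: personal services → 5.25% → $4.21
Photo printing (20 prints) $6.68: personal services → 5.25% → $0.35
Bag of rice (5 lb) $8.32: grocery items, buyer-exempt → 0% → $0.00
2% milk (gallon) $5.34: grocery items, buyer-exempt → 0% → $0.00
Total tax = $1.48 + $4.21 + $0.35 = $6.04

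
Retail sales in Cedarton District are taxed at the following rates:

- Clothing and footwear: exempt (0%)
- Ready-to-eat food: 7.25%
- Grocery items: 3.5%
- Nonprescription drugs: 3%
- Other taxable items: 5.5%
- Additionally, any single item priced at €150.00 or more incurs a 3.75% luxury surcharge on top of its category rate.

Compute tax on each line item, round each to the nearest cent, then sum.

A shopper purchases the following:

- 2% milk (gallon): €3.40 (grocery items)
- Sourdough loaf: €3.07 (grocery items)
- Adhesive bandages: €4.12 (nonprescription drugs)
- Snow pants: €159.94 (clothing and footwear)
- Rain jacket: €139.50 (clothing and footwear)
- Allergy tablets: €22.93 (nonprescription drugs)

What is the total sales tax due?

2% milk (gallon) €3.40: grocery items → 3.5% → €0.12
Sourdough loaf €3.07: grocery items → 3.5% → €0.11
Adhesive bandages €4.12: nonprescription drugs → 3% → €0.12
Snow pants €159.94: clothing and footwear → 0% + 3.75% surcharge = 3.75% → €6.00
Rain jacket €139.50: clothing and footwear → 0% → €0.00
Allergy tablets €22.93: nonprescription drugs → 3% → €0.69
Total tax = €0.12 + €0.11 + €0.12 + €6.00 + €0.69 = €7.04

€7.04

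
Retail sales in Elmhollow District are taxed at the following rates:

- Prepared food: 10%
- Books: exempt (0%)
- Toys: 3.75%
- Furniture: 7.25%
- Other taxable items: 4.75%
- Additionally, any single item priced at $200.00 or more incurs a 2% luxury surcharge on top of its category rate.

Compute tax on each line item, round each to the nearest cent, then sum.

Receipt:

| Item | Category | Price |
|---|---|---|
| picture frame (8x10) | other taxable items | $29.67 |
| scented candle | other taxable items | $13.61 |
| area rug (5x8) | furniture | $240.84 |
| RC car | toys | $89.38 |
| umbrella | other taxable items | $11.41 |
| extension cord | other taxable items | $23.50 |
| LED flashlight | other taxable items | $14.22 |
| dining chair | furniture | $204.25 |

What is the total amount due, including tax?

Picture frame (8x10) $29.67: other taxable items → 4.75% → $1.41
Scented candle $13.61: other taxable items → 4.75% → $0.65
Area rug (5x8) $240.84: furniture → 7.25% + 2% surcharge = 9.25% → $22.28
RC car $89.38: toys → 3.75% → $3.35
Umbrella $11.41: other taxable items → 4.75% → $0.54
Extension cord $23.50: other taxable items → 4.75% → $1.12
LED flashlight $14.22: other taxable items → 4.75% → $0.68
Dining chair $204.25: furniture → 7.25% + 2% surcharge = 9.25% → $18.89
Subtotal = $626.88; tax = $48.92; total due = $675.80

$675.80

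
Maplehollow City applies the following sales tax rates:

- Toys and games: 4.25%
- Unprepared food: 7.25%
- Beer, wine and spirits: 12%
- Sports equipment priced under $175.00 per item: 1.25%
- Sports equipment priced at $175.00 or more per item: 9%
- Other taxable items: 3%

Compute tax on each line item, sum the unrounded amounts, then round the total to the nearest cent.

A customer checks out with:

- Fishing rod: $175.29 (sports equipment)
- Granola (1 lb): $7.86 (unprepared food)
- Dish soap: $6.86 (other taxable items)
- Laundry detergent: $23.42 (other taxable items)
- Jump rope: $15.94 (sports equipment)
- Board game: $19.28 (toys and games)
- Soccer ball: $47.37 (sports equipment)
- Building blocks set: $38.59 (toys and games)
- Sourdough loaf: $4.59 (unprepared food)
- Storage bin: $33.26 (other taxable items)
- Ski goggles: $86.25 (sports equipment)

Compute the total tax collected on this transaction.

$22.91

Fishing rod $175.29: sports equipment, $175.00 or more → 9% → $15.7761
Granola (1 lb) $7.86: unprepared food → 7.25% → $0.56985
Dish soap $6.86: other taxable items → 3% → $0.2058
Laundry detergent $23.42: other taxable items → 3% → $0.7026
Jump rope $15.94: sports equipment, under $175.00 → 1.25% → $0.19925
Board game $19.28: toys and games → 4.25% → $0.8194
Soccer ball $47.37: sports equipment, under $175.00 → 1.25% → $0.592125
Building blocks set $38.59: toys and games → 4.25% → $1.640075
Sourdough loaf $4.59: unprepared food → 7.25% → $0.332775
Storage bin $33.26: other taxable items → 3% → $0.9978
Ski goggles $86.25: sports equipment, under $175.00 → 1.25% → $1.078125
Unrounded tax sum = $22.9139 → $22.91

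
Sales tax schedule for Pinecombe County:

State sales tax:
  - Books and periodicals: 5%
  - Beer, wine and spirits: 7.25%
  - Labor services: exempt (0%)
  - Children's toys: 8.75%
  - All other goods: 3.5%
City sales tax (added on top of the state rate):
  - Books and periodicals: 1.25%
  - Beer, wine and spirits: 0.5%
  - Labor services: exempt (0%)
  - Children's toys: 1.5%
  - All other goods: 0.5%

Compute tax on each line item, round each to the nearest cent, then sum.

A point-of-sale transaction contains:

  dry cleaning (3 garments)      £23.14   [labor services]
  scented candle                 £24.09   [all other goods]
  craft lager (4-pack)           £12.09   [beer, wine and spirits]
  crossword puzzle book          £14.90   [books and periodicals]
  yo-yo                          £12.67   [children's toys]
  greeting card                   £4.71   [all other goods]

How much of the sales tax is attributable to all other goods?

Scented candle £24.09: all other goods → 3.5% + 0.5% city = 4% → £0.96
Greeting card £4.71: all other goods → 3.5% + 0.5% city = 4% → £0.19
Tax on all other goods = £0.96 + £0.19 = £1.15

£1.15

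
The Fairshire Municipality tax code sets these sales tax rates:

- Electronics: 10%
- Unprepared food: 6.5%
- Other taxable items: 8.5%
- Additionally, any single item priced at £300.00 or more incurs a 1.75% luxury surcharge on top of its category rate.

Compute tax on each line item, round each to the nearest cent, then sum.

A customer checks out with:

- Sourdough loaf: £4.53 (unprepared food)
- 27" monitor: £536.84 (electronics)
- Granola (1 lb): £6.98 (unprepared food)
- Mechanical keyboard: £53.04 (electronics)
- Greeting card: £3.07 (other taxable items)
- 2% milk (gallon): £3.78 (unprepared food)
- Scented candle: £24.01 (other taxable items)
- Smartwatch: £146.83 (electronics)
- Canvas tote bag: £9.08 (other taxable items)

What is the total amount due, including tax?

Sourdough loaf £4.53: unprepared food → 6.5% → £0.29
27" monitor £536.84: electronics → 10% + 1.75% surcharge = 11.75% → £63.08
Granola (1 lb) £6.98: unprepared food → 6.5% → £0.45
Mechanical keyboard £53.04: electronics → 10% → £5.30
Greeting card £3.07: other taxable items → 8.5% → £0.26
2% milk (gallon) £3.78: unprepared food → 6.5% → £0.25
Scented candle £24.01: other taxable items → 8.5% → £2.04
Smartwatch £146.83: electronics → 10% → £14.68
Canvas tote bag £9.08: other taxable items → 8.5% → £0.77
Subtotal = £788.16; tax = £87.12; total due = £875.28

£875.28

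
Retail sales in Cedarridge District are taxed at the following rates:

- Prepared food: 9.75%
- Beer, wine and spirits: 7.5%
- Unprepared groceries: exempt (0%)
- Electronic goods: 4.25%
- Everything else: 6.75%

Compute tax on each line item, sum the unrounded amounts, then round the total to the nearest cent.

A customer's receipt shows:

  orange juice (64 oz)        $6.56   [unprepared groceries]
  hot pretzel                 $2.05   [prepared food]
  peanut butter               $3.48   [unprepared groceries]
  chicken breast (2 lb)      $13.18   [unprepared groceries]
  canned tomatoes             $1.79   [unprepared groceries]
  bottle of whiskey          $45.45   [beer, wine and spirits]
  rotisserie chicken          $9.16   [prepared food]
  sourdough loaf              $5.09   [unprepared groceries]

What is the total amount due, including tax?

$91.26

Orange juice (64 oz) $6.56: unprepared groceries → 0% → $0.00
Hot pretzel $2.05: prepared food → 9.75% → $0.199875
Peanut butter $3.48: unprepared groceries → 0% → $0.00
Chicken breast (2 lb) $13.18: unprepared groceries → 0% → $0.00
Canned tomatoes $1.79: unprepared groceries → 0% → $0.00
Bottle of whiskey $45.45: beer, wine and spirits → 7.5% → $3.40875
Rotisserie chicken $9.16: prepared food → 9.75% → $0.8931
Sourdough loaf $5.09: unprepared groceries → 0% → $0.00
Subtotal = $86.76; unrounded tax = $4.501725 → $4.50; total due = $91.26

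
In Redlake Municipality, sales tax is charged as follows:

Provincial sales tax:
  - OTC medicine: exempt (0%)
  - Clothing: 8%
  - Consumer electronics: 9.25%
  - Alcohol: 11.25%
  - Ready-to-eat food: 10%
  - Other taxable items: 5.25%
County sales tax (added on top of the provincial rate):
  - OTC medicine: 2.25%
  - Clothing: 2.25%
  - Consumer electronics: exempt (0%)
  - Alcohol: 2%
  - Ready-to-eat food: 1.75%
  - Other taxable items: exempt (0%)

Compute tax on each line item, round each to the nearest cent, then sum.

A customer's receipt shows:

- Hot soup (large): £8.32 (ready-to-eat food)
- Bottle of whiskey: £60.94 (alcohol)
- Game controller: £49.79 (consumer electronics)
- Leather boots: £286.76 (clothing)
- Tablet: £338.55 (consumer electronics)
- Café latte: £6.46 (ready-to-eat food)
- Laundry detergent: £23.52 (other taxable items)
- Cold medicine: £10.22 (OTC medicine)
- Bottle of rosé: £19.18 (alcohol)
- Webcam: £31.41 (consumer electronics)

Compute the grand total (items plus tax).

£917.19

Hot soup (large) £8.32: ready-to-eat food → 10% + 1.75% county = 11.75% → £0.98
Bottle of whiskey £60.94: alcohol → 11.25% + 2% county = 13.25% → £8.07
Game controller £49.79: consumer electronics → 9.25% + 0% county = 9.25% → £4.61
Leather boots £286.76: clothing → 8% + 2.25% county = 10.25% → £29.39
Tablet £338.55: consumer electronics → 9.25% + 0% county = 9.25% → £31.32
Café latte £6.46: ready-to-eat food → 10% + 1.75% county = 11.75% → £0.76
Laundry detergent £23.52: other taxable items → 5.25% + 0% county = 5.25% → £1.23
Cold medicine £10.22: OTC medicine → 0% + 2.25% county = 2.25% → £0.23
Bottle of rosé £19.18: alcohol → 11.25% + 2% county = 13.25% → £2.54
Webcam £31.41: consumer electronics → 9.25% + 0% county = 9.25% → £2.91
Subtotal = £835.15; tax = £82.04; total due = £917.19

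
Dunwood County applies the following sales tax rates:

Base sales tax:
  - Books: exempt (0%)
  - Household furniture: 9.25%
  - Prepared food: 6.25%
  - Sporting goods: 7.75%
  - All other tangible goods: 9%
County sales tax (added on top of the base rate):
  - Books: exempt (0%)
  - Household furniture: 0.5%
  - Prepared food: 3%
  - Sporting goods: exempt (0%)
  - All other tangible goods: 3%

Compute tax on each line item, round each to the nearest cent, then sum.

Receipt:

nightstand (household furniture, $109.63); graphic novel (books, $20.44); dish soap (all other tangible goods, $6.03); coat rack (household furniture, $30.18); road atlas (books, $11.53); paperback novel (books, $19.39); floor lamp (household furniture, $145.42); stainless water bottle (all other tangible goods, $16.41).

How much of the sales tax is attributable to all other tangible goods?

Dish soap $6.03: all other tangible goods → 9% + 3% county = 12% → $0.72
Stainless water bottle $16.41: all other tangible goods → 9% + 3% county = 12% → $1.97
Tax on all other tangible goods = $0.72 + $1.97 = $2.69

$2.69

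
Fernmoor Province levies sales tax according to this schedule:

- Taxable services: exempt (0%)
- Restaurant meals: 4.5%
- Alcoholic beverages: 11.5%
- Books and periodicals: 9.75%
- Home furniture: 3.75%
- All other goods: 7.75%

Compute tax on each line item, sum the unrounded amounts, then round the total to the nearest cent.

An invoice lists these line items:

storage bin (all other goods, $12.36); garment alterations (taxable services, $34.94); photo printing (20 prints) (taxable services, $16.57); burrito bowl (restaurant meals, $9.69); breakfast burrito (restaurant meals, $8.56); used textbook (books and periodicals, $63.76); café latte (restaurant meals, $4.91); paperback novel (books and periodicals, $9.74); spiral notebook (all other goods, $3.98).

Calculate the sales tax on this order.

$9.47

Storage bin $12.36: all other goods → 7.75% → $0.9579
Garment alterations $34.94: taxable services → 0% → $0.00
Photo printing (20 prints) $16.57: taxable services → 0% → $0.00
Burrito bowl $9.69: restaurant meals → 4.5% → $0.43605
Breakfast burrito $8.56: restaurant meals → 4.5% → $0.3852
Used textbook $63.76: books and periodicals → 9.75% → $6.2166
Café latte $4.91: restaurant meals → 4.5% → $0.22095
Paperback novel $9.74: books and periodicals → 9.75% → $0.94965
Spiral notebook $3.98: all other goods → 7.75% → $0.30845
Unrounded tax sum = $9.4748 → $9.47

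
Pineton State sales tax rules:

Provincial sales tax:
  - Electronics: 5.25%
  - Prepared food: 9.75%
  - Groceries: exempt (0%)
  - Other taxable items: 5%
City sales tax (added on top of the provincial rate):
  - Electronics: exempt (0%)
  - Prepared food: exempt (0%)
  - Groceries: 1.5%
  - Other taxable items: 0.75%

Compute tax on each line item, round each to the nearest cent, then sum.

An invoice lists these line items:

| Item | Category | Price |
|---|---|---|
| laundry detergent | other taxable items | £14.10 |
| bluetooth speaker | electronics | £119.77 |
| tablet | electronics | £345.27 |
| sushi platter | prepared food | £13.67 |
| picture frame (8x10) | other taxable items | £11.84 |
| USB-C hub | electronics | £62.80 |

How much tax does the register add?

£30.54

Laundry detergent £14.10: other taxable items → 5% + 0.75% city = 5.75% → £0.81
Bluetooth speaker £119.77: electronics → 5.25% + 0% city = 5.25% → £6.29
Tablet £345.27: electronics → 5.25% + 0% city = 5.25% → £18.13
Sushi platter £13.67: prepared food → 9.75% + 0% city = 9.75% → £1.33
Picture frame (8x10) £11.84: other taxable items → 5% + 0.75% city = 5.75% → £0.68
USB-C hub £62.80: electronics → 5.25% + 0% city = 5.25% → £3.30
Total tax = £0.81 + £6.29 + £18.13 + £1.33 + £0.68 + £3.30 = £30.54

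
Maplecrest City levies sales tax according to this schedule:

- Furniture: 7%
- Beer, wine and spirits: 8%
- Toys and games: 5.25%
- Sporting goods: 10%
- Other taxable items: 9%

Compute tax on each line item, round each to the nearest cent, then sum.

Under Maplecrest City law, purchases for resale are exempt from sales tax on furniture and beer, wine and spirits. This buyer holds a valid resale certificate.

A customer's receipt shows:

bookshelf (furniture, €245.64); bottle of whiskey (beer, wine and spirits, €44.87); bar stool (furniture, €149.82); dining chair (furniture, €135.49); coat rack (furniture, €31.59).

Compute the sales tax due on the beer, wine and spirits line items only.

€0.00

Bottle of whiskey €44.87: beer, wine and spirits, buyer-exempt → 0% → €0.00
Tax on beer, wine and spirits = €0.00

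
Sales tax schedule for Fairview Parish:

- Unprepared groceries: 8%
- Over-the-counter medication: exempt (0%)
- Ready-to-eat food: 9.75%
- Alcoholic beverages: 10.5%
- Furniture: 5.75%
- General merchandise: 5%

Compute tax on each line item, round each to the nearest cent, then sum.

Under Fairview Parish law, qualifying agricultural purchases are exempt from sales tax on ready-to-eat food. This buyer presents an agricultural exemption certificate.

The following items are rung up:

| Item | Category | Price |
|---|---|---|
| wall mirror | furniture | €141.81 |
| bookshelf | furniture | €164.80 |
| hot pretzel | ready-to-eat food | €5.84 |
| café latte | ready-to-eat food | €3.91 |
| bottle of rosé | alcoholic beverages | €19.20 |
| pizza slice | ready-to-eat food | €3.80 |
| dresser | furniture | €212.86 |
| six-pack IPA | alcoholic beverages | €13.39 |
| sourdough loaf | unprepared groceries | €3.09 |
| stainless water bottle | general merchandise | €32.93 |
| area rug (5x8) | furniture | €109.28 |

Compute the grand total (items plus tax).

€752.39

Wall mirror €141.81: furniture → 5.75% → €8.15
Bookshelf €164.80: furniture → 5.75% → €9.48
Hot pretzel €5.84: ready-to-eat food, buyer-exempt → 0% → €0.00
Café latte €3.91: ready-to-eat food, buyer-exempt → 0% → €0.00
Bottle of rosé €19.20: alcoholic beverages → 10.5% → €2.02
Pizza slice €3.80: ready-to-eat food, buyer-exempt → 0% → €0.00
Dresser €212.86: furniture → 5.75% → €12.24
Six-pack IPA €13.39: alcoholic beverages → 10.5% → €1.41
Sourdough loaf €3.09: unprepared groceries → 8% → €0.25
Stainless water bottle €32.93: general merchandise → 5% → €1.65
Area rug (5x8) €109.28: furniture → 5.75% → €6.28
Subtotal = €710.91; tax = €41.48; total due = €752.39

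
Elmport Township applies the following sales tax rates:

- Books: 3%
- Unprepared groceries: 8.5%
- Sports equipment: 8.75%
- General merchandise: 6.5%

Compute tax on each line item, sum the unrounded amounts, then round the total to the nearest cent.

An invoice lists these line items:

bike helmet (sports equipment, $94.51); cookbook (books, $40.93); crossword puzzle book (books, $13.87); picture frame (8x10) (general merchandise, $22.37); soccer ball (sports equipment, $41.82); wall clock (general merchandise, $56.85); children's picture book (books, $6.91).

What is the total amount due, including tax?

Bike helmet $94.51: sports equipment → 8.75% → $8.269625
Cookbook $40.93: books → 3% → $1.2279
Crossword puzzle book $13.87: books → 3% → $0.4161
Picture frame (8x10) $22.37: general merchandise → 6.5% → $1.45405
Soccer ball $41.82: sports equipment → 8.75% → $3.65925
Wall clock $56.85: general merchandise → 6.5% → $3.69525
Children's picture book $6.91: books → 3% → $0.2073
Subtotal = $277.26; unrounded tax = $18.929475 → $18.93; total due = $296.19

$296.19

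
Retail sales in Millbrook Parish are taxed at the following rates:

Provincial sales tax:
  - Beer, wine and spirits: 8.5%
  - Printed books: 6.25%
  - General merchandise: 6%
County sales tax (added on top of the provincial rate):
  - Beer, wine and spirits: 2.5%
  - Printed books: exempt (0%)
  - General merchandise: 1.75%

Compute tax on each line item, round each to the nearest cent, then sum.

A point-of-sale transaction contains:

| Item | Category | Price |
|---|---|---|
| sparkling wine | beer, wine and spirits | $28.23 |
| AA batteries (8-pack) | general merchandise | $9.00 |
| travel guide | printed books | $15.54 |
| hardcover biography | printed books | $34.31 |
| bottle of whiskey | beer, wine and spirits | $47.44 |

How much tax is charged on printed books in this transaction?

$3.11

Travel guide $15.54: printed books → 6.25% + 0% county = 6.25% → $0.97
Hardcover biography $34.31: printed books → 6.25% + 0% county = 6.25% → $2.14
Tax on printed books = $0.97 + $2.14 = $3.11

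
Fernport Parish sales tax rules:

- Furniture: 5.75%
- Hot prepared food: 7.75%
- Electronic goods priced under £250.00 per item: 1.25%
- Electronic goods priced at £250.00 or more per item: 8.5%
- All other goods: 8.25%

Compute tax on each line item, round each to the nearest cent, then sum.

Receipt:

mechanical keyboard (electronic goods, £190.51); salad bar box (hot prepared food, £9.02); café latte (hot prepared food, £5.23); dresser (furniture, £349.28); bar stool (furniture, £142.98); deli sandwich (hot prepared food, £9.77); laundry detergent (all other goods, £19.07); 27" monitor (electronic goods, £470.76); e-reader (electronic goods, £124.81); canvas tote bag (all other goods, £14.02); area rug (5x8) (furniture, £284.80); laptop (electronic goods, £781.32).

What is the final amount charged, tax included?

Mechanical keyboard £190.51: electronic goods, under £250.00 → 1.25% → £2.38
Salad bar box £9.02: hot prepared food → 7.75% → £0.70
Café latte £5.23: hot prepared food → 7.75% → £0.41
Dresser £349.28: furniture → 5.75% → £20.08
Bar stool £142.98: furniture → 5.75% → £8.22
Deli sandwich £9.77: hot prepared food → 7.75% → £0.76
Laundry detergent £19.07: all other goods → 8.25% → £1.57
27" monitor £470.76: electronic goods, £250.00 or more → 8.5% → £40.01
E-reader £124.81: electronic goods, under £250.00 → 1.25% → £1.56
Canvas tote bag £14.02: all other goods → 8.25% → £1.16
Area rug (5x8) £284.80: furniture → 5.75% → £16.38
Laptop £781.32: electronic goods, £250.00 or more → 8.5% → £66.41
Subtotal = £2401.57; tax = £159.64; total due = £2561.21

£2561.21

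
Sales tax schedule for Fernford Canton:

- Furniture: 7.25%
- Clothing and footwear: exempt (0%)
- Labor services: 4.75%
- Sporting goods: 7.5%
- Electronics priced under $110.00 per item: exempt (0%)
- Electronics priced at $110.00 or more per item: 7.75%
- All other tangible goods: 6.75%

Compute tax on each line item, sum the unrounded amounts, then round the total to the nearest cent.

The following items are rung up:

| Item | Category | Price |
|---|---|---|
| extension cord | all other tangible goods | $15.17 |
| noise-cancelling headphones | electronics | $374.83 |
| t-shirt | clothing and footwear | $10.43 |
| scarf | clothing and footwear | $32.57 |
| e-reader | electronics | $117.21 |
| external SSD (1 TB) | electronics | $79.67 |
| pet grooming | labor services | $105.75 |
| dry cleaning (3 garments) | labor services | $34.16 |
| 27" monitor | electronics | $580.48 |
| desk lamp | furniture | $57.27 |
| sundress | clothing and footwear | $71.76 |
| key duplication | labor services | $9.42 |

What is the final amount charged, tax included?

$1584.11

Extension cord $15.17: all other tangible goods → 6.75% → $1.023975
Noise-cancelling headphones $374.83: electronics, $110.00 or more → 7.75% → $29.049325
T-shirt $10.43: clothing and footwear → 0% → $0.00
Scarf $32.57: clothing and footwear → 0% → $0.00
E-reader $117.21: electronics, $110.00 or more → 7.75% → $9.083775
External SSD (1 TB) $79.67: electronics, under $110.00 → 0% → $0.00
Pet grooming $105.75: labor services → 4.75% → $5.023125
Dry cleaning (3 garments) $34.16: labor services → 4.75% → $1.6226
27" monitor $580.48: electronics, $110.00 or more → 7.75% → $44.9872
Desk lamp $57.27: furniture → 7.25% → $4.152075
Sundress $71.76: clothing and footwear → 0% → $0.00
Key duplication $9.42: labor services → 4.75% → $0.44745
Subtotal = $1488.72; unrounded tax = $95.389525 → $95.39; total due = $1584.11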